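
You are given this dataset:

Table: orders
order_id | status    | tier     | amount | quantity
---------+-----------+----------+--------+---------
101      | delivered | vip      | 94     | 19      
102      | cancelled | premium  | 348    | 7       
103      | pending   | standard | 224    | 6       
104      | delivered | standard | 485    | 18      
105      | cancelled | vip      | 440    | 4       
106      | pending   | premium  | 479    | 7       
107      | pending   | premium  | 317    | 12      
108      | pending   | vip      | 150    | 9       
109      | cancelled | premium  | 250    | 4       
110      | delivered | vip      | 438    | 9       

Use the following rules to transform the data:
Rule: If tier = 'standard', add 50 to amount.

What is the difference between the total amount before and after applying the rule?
100

Step 1: Original sum of amount = 3225
Step 2: 2 records have tier = 'standard'
Step 3: Each affected record changes by 50
Step 4: Total change = 2 × 50 = 100
Step 5: New sum = 3225 + 100 = 3325
Step 6: Difference = |3325 - 3225| = 100
        (Sum increased by 100)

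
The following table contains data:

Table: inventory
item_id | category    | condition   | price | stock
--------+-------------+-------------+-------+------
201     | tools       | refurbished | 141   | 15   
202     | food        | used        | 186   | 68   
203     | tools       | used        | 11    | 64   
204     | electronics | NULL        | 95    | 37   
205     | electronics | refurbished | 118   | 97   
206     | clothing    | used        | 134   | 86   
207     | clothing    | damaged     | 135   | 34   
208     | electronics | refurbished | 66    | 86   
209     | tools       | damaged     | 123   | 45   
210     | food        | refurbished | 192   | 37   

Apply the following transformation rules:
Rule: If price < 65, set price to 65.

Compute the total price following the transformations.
1255

Step 1: 1 records have price < 65
Step 2: These records originally summed to 11
Step 3: After setting to minimum: 1 × 65 = 65
Step 4: Unaffected records sum: 1190
Step 5: Final sum = 65 + 1190 = 1255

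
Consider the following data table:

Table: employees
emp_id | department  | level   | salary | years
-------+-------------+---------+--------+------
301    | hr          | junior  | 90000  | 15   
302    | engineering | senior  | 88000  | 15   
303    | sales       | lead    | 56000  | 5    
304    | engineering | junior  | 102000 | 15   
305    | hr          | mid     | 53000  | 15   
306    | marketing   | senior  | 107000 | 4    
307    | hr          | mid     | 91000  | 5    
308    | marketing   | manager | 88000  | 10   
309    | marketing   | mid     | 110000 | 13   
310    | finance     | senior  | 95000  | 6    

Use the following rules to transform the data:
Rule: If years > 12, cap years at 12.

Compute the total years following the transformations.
90

Step 1: 5 records have years > 12
Step 2: These records originally summed to 73
Step 3: After capping: 5 × 12 = 60
Step 4: Unaffected records sum: 30
Step 5: Final sum = 60 + 30 = 90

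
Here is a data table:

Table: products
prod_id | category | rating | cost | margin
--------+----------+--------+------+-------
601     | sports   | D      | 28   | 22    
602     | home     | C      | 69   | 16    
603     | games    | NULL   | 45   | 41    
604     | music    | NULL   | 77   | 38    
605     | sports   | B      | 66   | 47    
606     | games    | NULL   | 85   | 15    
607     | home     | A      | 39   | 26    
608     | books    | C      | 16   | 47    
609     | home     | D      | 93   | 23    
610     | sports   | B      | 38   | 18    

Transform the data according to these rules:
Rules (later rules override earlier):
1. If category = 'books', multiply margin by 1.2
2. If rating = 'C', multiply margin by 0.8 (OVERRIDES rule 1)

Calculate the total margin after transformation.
280.4

Step 1: Rule 2 takes priority for records with rating = 'C'
  - 2 records: 63 × 0.8 = 50.4
Step 2: Rule 1 applies to remaining records with category = 'books'
  - 0 records: 0 × 1.2 = 0.0
Step 3: Other records unchanged: 230
Step 4: Final sum = 50.4 + 0.0 + 230 = 280.4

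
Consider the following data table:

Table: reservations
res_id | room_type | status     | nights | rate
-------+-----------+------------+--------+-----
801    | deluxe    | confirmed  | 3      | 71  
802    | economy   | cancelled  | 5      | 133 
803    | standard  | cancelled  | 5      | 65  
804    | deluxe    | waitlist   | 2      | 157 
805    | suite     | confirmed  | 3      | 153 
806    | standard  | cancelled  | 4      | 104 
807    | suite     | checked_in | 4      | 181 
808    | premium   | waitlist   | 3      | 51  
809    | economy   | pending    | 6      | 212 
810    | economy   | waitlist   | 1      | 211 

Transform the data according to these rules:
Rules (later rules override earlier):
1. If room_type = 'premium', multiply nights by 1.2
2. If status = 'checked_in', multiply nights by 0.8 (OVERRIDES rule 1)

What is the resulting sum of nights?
35.8

Step 1: Rule 2 takes priority for records with status = 'checked_in'
  - 1 records: 4 × 0.8 = 3.2
Step 2: Rule 1 applies to remaining records with room_type = 'premium'
  - 1 records: 3 × 1.2 = 3.6
Step 3: Other records unchanged: 29
Step 4: Final sum = 3.2 + 3.6 + 29 = 35.8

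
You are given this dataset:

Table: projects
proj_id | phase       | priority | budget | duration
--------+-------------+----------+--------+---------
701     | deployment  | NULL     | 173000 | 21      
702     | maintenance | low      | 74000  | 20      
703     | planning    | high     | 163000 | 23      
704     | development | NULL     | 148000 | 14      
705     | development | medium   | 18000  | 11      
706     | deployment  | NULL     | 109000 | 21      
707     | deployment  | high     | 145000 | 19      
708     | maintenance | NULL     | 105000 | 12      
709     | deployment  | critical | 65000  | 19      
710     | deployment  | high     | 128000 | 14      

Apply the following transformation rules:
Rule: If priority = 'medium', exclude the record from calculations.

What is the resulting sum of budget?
1110000

Step 1: Identify records where priority = 'medium'
Step 2: The excluded records sum to 18000
Step 3: Original total budget = 1128000
Step 4: Remaining total = 1128000 - 18000 = 1110000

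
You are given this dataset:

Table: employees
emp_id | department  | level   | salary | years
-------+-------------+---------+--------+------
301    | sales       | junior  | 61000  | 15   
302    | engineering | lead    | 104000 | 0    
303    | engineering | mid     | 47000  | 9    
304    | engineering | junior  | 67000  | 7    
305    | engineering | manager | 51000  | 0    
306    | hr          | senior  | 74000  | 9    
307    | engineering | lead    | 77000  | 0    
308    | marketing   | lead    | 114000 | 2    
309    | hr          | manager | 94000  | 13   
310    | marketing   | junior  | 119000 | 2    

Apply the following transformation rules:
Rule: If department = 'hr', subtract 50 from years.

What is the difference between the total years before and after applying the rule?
100

Step 1: Original sum of years = 57
Step 2: 2 records have department = 'hr'
Step 3: Each affected record changes by -50
Step 4: Total change = 2 × -50 = -100
Step 5: New sum = 57 + -100 = -43
Step 6: Difference = |-43 - 57| = 100
        (Sum decreased by 100)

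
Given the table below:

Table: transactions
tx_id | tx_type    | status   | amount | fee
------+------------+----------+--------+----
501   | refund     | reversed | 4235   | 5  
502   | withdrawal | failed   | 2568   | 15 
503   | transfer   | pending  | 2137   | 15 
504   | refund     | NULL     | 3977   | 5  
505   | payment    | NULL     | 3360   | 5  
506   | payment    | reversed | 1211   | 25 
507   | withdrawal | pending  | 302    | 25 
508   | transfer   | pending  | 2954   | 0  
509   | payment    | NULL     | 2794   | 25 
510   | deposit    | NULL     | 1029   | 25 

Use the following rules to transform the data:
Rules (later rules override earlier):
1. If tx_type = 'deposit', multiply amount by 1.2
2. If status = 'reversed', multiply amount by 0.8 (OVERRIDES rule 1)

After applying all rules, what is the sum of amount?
23683.6

Step 1: Rule 2 takes priority for records with status = 'reversed'
  - 2 records: 5446 × 0.8 = 4356.8
Step 2: Rule 1 applies to remaining records with tx_type = 'deposit'
  - 1 records: 1029 × 1.2 = 1234.8
Step 3: Other records unchanged: 18092
Step 4: Final sum = 4356.8 + 1234.8 + 18092 = 23683.6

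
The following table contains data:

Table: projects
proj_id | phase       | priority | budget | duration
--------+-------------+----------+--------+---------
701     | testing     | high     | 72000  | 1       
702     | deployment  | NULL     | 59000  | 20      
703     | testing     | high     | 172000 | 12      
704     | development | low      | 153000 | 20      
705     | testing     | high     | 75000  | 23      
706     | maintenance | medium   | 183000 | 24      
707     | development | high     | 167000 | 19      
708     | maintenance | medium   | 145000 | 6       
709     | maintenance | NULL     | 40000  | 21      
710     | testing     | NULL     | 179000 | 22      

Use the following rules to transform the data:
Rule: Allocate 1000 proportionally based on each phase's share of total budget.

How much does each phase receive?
deployment: 47.39, development: 257.03, maintenance: 295.58, testing: 400.0

Step 1: Calculate total budget = 1245000
Step 2: Calculate each phase's proportion:
  deployment: 59000/1245000 = 4.74% → 47.39
  development: 320000/1245000 = 25.70% → 257.03
  maintenance: 368000/1245000 = 29.56% → 295.58
  testing: 498000/1245000 = 40.00% → 400.0
Step 3: Verify: sum of allocations ≈ 1000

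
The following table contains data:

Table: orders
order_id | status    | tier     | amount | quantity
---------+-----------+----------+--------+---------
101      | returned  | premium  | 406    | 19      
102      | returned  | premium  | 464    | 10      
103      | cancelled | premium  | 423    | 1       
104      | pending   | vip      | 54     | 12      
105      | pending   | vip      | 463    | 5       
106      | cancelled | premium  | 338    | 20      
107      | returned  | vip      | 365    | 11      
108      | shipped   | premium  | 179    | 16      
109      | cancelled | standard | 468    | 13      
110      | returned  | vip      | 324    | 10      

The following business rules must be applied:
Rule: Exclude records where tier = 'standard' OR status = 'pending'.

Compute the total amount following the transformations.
2499

Step 1: Find records where tier = 'standard' OR status = 'pending'
Step 2: 3 records match, summing to 985
Step 3: Original sum: 3484
Step 4: Remaining sum = 3484 - 985 = 2499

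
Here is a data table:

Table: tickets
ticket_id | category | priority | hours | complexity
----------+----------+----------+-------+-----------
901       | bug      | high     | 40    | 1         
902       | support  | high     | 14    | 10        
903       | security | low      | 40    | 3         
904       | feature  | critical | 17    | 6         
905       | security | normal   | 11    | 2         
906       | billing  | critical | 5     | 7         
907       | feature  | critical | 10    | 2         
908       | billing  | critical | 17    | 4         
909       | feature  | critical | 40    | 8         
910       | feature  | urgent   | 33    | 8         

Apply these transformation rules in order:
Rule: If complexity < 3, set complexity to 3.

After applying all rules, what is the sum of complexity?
55

Step 1: 3 records have complexity < 3
Step 2: These records originally summed to 5
Step 3: After setting to minimum: 3 × 3 = 9
Step 4: Unaffected records sum: 46
Step 5: Final sum = 9 + 46 = 55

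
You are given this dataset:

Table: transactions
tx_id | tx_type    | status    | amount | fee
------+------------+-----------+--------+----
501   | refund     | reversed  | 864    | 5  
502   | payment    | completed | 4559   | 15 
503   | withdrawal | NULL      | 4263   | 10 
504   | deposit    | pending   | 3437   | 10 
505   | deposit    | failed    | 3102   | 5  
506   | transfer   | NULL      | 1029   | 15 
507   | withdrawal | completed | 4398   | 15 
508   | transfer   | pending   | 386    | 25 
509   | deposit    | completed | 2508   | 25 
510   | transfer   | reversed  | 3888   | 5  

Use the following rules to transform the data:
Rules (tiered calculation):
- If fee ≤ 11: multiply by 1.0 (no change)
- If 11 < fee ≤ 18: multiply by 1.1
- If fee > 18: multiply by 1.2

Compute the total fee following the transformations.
144.5

Step 1: Tier 1 (fee ≤ 11): 5 records, sum = 35 × 1.0 = 35.0
Step 2: Tier 2 (11 < fee ≤ 18): 3 records, sum = 45 × 1.1 = 49.5
Step 3: Tier 3 (fee > 18): 2 records, sum = 50 × 1.2 = 60.0
Step 4: Final sum = 35.0 + 49.5 + 60.0 = 144.5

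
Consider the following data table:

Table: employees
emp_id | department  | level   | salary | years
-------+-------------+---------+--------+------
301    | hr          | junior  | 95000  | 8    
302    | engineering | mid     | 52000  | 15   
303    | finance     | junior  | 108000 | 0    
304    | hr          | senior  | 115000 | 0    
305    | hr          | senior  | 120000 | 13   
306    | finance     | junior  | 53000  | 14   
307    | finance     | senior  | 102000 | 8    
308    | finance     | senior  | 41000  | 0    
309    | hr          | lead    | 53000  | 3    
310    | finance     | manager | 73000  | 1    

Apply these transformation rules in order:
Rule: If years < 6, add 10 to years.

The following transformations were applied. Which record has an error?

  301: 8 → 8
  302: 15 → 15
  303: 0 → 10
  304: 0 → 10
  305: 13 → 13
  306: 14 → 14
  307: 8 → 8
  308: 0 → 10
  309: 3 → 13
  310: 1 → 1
Record 310 has an error. The correct transformed value should be 11, not 1.

Step 1: Check each record against the rule
Step 2: Record 310 has years = 1
Step 3: Since 1 < 6, the bonus should have been applied
Step 4: Correct value = 11, but claimed value = 1
Conclusion: Record 310 has the error.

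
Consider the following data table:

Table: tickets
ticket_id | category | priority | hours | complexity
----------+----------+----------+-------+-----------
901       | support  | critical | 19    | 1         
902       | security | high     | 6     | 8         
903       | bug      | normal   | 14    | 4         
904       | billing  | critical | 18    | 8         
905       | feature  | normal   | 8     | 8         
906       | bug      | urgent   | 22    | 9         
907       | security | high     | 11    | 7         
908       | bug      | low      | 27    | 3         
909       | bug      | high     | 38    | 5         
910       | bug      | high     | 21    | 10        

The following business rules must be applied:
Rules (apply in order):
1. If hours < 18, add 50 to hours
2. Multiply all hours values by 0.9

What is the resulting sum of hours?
345.6

Step 1: Apply Rule 1 - Add 50 to records with hours < 18
  - 4 records affected: 39 + (4 × 50) = 239
  - Unaffected records: 145
  - Sum after Rule 1: 384
Step 2: Apply Rule 2 - Multiply all by 0.9
  - 384 × 0.9 = 345.6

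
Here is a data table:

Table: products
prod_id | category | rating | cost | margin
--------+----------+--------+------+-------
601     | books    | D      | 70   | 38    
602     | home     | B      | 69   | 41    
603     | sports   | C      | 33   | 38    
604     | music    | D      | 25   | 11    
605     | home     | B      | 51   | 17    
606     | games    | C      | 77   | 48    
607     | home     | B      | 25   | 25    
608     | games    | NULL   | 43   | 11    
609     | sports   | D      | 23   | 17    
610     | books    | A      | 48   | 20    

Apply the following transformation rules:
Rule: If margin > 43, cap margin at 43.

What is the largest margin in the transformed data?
43

Step 1: Original maximum margin = 48
Step 2: Apply cap at 43
Step 3: 1 records had margin > 43 and were capped
Step 4: Maximum after transformation = 43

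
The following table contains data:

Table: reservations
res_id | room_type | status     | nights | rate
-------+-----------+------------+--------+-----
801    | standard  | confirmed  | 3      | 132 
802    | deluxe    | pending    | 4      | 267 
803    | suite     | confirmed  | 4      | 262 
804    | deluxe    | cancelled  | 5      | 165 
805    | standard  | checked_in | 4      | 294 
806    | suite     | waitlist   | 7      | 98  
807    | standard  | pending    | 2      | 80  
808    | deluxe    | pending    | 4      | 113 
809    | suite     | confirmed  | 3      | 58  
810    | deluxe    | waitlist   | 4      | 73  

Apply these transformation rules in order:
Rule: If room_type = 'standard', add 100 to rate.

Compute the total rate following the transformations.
1842

Step 1: Count records where room_type = 'standard': 3
Step 2: Total bonus added: 3 × 100 = 300
Step 3: Original sum of rate: 1542
Step 4: Final sum = 1542 + 300 = 1842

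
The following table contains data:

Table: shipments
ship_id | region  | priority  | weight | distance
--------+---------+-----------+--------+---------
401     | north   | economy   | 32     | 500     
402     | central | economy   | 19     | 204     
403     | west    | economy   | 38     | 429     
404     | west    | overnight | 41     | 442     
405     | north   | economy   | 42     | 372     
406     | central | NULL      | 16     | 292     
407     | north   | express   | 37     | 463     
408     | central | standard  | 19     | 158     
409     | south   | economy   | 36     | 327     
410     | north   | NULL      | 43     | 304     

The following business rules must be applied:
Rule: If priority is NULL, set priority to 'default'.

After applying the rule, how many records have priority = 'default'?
2

Step 1: Count records where priority IS NULL
Step 2: Found 2 records with NULL priority
Step 3: These records will have priority set to 'default'
Step 4: Records already having priority = 'default': 0
Step 5: Answer: 2 + 0 = 2 records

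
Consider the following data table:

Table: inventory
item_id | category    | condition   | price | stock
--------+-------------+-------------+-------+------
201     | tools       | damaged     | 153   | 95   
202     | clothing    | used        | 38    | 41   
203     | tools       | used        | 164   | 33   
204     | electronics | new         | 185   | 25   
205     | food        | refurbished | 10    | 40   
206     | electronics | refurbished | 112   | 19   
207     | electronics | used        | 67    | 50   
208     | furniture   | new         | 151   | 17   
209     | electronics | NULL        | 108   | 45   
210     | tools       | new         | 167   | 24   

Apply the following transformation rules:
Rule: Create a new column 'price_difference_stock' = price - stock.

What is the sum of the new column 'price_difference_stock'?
766

Step 1: For each record, compute price - stock
Example calculations:
  153 - 95 = 58
  38 - 41 = -3
  164 - 33 = 131
  ...
Step 2: Sum all derived values
Step 3: Total = 766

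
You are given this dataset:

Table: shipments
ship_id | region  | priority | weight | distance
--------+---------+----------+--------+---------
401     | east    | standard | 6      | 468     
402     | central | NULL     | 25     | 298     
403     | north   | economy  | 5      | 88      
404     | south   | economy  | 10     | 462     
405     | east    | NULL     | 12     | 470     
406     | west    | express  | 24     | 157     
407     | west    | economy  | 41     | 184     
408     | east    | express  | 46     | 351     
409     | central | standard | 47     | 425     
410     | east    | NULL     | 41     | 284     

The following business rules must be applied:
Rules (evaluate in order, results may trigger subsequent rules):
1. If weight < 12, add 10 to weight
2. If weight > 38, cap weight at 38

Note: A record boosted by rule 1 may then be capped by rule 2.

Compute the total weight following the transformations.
264

Step 1: Apply rule 1 to records with weight < 12
  - 3 records get bonus of 10
  - Of these, 0 records then exceed 38 and get capped
Step 2: Apply rule 2 to records with weight > 38
  - 4 records (original) are capped
Step 3: Calculate final sum = 264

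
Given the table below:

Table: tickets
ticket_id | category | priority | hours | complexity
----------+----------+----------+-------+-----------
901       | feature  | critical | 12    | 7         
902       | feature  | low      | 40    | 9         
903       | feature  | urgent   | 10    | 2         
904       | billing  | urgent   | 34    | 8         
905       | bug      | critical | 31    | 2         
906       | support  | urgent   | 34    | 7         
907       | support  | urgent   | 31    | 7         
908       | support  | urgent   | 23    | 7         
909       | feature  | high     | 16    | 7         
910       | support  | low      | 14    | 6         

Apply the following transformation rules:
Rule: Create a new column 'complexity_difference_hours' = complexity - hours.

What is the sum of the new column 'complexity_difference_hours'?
-183

Step 1: For each record, compute complexity - hours
Example calculations:
  7 - 12 = -5
  9 - 40 = -31
  2 - 10 = -8
  ...
Step 2: Sum all derived values
Step 3: Total = -183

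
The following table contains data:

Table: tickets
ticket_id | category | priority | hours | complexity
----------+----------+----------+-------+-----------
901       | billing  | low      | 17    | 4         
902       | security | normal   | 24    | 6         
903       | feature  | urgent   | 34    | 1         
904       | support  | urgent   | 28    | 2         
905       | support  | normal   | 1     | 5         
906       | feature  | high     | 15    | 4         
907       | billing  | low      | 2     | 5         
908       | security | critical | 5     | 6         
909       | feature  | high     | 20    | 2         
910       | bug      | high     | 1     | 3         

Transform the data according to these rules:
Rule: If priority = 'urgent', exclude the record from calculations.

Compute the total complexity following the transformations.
35

Step 1: Identify records where priority = 'urgent'
Step 2: The excluded records sum to 3
Step 3: Original total complexity = 38
Step 4: Remaining total = 38 - 3 = 35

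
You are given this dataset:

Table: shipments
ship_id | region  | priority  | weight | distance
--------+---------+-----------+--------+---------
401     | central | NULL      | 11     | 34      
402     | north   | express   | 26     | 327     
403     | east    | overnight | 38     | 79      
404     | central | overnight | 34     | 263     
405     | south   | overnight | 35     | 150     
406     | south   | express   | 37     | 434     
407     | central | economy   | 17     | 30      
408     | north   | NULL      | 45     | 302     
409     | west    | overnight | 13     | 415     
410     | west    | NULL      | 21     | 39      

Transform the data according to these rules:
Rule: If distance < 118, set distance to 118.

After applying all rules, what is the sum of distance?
2363

Step 1: 4 records have distance < 118
Step 2: These records originally summed to 182
Step 3: After setting to minimum: 4 × 118 = 472
Step 4: Unaffected records sum: 1891
Step 5: Final sum = 472 + 1891 = 2363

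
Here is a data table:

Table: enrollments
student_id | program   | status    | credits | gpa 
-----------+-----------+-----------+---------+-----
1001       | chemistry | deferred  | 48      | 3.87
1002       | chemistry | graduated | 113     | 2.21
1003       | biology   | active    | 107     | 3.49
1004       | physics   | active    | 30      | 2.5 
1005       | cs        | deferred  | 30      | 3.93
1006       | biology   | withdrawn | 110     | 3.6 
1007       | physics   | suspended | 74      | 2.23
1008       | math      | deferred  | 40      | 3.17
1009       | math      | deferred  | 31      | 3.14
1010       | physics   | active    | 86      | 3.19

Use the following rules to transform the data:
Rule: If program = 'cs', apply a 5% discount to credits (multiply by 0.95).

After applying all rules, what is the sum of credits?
667.5

Step 1: Records with program = 'cs' have total credits = 30
Step 2: Apply multiplier: 30 × 0.95 = 28.5
Step 3: Other records total: 639
Step 4: Final sum = 28.5 + 639 = 667.5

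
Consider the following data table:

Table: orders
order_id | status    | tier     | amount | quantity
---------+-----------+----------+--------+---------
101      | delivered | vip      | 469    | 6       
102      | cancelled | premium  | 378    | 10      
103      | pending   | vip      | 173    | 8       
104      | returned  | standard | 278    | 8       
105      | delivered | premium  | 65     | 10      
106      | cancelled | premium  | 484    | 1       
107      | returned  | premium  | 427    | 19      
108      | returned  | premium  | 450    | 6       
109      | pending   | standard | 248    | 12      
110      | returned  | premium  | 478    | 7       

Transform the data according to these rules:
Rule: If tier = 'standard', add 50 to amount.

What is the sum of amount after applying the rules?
3550

Step 1: Count records where tier = 'standard': 2
Step 2: Total bonus added: 2 × 50 = 100
Step 3: Original sum of amount: 3450
Step 4: Final sum = 3450 + 100 = 3550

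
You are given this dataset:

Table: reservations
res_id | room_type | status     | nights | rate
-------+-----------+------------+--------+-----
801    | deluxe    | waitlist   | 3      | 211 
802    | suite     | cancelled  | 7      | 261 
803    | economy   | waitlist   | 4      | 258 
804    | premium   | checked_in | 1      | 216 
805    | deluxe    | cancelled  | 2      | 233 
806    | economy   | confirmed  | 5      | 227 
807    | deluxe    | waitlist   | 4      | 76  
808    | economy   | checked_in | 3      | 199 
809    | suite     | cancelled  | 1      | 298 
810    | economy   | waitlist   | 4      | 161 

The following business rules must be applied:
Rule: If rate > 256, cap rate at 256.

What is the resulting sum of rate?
2091

Step 1: 3 records have rate > 256
Step 2: These records originally summed to 817
Step 3: After capping: 3 × 256 = 768
Step 4: Unaffected records sum: 1323
Step 5: Final sum = 768 + 1323 = 2091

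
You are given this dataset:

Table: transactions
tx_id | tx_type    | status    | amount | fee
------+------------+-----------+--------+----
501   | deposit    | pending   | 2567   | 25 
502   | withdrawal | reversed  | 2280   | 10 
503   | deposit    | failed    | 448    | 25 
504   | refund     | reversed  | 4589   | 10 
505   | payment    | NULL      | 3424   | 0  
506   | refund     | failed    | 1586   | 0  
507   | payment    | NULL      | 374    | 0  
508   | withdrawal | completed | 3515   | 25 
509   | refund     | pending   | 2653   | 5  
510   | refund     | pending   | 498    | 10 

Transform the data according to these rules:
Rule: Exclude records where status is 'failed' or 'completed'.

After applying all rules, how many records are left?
7

Step 1: Count records to exclude
  - 2 (failed) + 1 (completed) = 3 records
Step 2: Total records: 10
Step 3: Remaining = 10 - 3 = 7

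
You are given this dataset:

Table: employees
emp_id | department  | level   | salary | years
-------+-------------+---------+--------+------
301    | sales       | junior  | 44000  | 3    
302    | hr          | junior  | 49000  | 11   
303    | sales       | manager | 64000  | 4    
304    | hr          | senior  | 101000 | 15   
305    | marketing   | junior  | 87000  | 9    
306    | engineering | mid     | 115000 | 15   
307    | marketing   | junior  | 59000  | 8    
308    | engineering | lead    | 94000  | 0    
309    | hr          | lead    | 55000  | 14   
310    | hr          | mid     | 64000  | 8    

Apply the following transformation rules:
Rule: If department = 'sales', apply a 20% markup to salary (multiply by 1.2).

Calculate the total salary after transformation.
753600.0

Step 1: Records with department = 'sales' have total salary = 108000
Step 2: Apply multiplier: 108000 × 1.2 = 129600.0
Step 3: Other records total: 624000
Step 4: Final sum = 129600.0 + 624000 = 753600.0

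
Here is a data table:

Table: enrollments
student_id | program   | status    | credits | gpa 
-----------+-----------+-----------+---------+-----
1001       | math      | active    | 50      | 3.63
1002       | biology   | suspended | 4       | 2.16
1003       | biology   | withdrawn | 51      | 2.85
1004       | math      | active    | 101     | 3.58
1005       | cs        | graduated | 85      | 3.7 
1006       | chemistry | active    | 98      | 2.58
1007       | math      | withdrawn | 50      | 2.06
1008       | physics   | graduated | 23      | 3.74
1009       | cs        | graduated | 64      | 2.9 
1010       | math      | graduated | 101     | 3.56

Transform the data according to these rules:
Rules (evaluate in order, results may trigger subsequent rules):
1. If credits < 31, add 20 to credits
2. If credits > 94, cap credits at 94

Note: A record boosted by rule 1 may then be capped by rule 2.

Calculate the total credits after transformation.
649

Step 1: Apply rule 1 to records with credits < 31
  - 2 records get bonus of 20
  - Of these, 0 records then exceed 94 and get capped
Step 2: Apply rule 2 to records with credits > 94
  - 3 records (original) are capped
Step 3: Calculate final sum = 649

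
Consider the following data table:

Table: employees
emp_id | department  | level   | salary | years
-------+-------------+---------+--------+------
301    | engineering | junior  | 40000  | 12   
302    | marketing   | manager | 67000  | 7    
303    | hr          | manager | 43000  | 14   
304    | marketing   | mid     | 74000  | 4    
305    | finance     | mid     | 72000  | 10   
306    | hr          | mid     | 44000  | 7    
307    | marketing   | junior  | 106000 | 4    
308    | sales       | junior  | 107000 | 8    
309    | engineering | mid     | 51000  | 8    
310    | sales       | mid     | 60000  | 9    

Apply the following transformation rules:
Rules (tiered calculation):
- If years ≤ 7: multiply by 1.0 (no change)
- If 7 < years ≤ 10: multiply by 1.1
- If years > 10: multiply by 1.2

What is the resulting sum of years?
91.7

Step 1: Tier 1 (years ≤ 7): 4 records, sum = 22 × 1.0 = 22.0
Step 2: Tier 2 (7 < years ≤ 10): 4 records, sum = 35 × 1.1 = 38.5
Step 3: Tier 3 (years > 10): 2 records, sum = 26 × 1.2 = 31.2
Step 4: Final sum = 22.0 + 38.5 + 31.2 = 91.7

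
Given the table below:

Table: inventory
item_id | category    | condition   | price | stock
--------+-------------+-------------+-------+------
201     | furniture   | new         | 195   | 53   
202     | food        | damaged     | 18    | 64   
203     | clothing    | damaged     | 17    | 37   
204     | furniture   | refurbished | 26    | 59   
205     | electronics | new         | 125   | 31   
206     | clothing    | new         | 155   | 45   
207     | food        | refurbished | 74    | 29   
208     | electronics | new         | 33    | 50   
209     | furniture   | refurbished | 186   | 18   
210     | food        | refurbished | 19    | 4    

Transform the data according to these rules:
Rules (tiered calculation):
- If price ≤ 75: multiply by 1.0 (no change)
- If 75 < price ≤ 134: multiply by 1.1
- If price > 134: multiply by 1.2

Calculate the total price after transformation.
967.7

Step 1: Tier 1 (price ≤ 75): 6 records, sum = 187 × 1.0 = 187.0
Step 2: Tier 2 (75 < price ≤ 134): 1 records, sum = 125 × 1.1 = 137.5
Step 3: Tier 3 (price > 134): 3 records, sum = 536 × 1.2 = 643.2
Step 4: Final sum = 187.0 + 137.5 + 643.2 = 967.7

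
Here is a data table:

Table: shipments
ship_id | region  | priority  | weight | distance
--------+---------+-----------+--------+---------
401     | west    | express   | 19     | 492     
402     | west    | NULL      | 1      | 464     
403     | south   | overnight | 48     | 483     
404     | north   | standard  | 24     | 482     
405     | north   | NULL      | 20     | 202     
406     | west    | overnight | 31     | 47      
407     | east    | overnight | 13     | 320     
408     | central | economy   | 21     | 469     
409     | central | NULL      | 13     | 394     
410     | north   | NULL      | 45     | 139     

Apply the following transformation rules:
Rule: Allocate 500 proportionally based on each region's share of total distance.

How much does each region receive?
central: 123.57, east: 45.82, north: 117.84, south: 69.16, west: 143.61

Step 1: Calculate total distance = 3492
Step 2: Calculate each region's proportion:
  central: 863/3492 = 24.71% → 123.57
  east: 320/3492 = 9.16% → 45.82
  north: 823/3492 = 23.57% → 117.84
  south: 483/3492 = 13.83% → 69.16
  west: 1003/3492 = 28.72% → 143.61
Step 3: Verify: sum of allocations ≈ 500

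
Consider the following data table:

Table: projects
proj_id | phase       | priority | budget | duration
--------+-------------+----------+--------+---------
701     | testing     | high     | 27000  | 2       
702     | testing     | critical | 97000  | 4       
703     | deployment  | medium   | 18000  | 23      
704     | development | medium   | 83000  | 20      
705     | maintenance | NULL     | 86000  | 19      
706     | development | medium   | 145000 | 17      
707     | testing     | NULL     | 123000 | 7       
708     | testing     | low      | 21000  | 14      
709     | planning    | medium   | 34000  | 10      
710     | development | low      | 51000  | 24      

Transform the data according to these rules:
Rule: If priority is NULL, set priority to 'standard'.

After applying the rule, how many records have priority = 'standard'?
2

Step 1: Count records where priority IS NULL
Step 2: Found 2 records with NULL priority
Step 3: These records will have priority set to 'standard'
Step 4: Records already having priority = 'standard': 0
Step 5: Answer: 2 + 0 = 2 records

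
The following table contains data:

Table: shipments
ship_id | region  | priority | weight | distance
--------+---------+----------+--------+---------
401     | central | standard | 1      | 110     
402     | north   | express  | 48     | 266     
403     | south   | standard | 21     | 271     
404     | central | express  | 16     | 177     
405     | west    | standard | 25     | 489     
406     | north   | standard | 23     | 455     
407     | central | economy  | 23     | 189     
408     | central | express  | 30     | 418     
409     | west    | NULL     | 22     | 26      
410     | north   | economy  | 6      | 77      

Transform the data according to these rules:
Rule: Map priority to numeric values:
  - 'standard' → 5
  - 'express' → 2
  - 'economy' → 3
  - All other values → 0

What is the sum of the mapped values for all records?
32

Step 1: Apply mapping to each record
Step 2: Count by status:
  'standard': 4 records × 5 = 20
  'express': 3 records × 2 = 6
  'economy': 2 records × 3 = 6
Step 3: Sum all mapped values = 32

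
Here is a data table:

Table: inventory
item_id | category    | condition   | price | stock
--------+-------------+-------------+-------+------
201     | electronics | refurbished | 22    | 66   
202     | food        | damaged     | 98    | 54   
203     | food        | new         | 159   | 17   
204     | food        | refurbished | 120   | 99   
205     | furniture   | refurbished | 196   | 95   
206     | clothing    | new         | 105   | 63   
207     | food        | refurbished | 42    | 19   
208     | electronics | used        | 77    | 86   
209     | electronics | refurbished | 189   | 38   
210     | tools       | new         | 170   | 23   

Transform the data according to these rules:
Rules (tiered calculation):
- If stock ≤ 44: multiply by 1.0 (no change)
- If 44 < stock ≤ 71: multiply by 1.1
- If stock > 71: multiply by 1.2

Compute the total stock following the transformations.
634.3

Step 1: Tier 1 (stock ≤ 44): 4 records, sum = 97 × 1.0 = 97.0
Step 2: Tier 2 (44 < stock ≤ 71): 3 records, sum = 183 × 1.1 = 201.3
Step 3: Tier 3 (stock > 71): 3 records, sum = 280 × 1.2 = 336.0
Step 4: Final sum = 97.0 + 201.3 + 336.0 = 634.3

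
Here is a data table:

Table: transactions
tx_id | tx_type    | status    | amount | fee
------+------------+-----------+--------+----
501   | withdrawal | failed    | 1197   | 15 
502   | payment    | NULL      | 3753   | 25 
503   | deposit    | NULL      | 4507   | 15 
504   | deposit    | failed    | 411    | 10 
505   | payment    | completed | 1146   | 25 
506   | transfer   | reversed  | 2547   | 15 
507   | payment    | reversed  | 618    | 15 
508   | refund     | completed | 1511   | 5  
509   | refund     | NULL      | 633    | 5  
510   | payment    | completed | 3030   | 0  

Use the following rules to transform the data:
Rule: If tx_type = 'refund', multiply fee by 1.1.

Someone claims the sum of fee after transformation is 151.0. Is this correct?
No, the correct result is 131.0.

Step 1: Calculate the correct sum after transformation
Step 2: Apply multiplier 1.1 to records where tx_type = 'refund'
Step 3: Correct result = 131.0
Step 4: Claimed result = 151.0
Step 5: 131.0 ≠ 151.0
Conclusion: The claimed result is incorrect. The correct answer is 131.0.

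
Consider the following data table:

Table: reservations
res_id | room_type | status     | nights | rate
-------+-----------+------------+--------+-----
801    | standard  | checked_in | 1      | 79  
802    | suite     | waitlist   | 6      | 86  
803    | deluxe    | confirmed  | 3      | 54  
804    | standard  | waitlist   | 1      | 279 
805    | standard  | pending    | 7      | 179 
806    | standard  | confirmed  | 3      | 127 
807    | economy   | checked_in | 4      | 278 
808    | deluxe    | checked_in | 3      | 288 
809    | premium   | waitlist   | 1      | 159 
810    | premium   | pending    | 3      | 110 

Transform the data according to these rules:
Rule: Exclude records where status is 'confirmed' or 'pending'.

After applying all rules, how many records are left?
6

Step 1: Count records to exclude
  - 2 (confirmed) + 2 (pending) = 4 records
Step 2: Total records: 10
Step 3: Remaining = 10 - 4 = 6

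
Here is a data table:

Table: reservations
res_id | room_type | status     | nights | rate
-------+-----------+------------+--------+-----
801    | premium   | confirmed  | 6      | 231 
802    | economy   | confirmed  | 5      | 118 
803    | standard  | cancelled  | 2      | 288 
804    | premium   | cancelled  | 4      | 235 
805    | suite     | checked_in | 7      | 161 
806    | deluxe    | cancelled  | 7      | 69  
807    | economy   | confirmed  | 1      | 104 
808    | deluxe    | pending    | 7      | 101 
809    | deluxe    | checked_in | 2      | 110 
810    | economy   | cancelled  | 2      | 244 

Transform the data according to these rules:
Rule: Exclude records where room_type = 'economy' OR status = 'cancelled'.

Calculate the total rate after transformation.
603

Step 1: Find records where room_type = 'economy' OR status = 'cancelled'
Step 2: 6 records match, summing to 1058
Step 3: Original sum: 1661
Step 4: Remaining sum = 1661 - 1058 = 603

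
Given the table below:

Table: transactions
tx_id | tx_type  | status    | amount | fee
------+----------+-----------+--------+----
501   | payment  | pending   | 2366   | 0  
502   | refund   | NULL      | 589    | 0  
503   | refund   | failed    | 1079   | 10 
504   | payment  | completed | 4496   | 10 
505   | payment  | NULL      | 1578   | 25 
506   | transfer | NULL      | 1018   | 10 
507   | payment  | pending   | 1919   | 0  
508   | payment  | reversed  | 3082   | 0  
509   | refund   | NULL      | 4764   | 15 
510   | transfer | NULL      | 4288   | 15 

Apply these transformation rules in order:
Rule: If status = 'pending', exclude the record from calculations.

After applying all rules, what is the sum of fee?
85

Step 1: Identify records where status = 'pending'
Step 2: The excluded records sum to 0
Step 3: Original total fee = 85
Step 4: Remaining total = 85 - 0 = 85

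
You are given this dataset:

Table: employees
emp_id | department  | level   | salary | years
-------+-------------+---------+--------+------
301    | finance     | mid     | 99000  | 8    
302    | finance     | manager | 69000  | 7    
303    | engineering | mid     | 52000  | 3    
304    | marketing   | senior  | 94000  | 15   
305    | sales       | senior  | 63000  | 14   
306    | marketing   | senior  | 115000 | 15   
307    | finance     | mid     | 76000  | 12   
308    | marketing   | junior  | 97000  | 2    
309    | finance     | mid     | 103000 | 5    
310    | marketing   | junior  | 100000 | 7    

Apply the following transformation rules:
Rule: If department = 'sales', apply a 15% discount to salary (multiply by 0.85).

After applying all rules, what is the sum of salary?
858550.0

Step 1: Records with department = 'sales' have total salary = 63000
Step 2: Apply multiplier: 63000 × 0.85 = 53550.0
Step 3: Other records total: 805000
Step 4: Final sum = 53550.0 + 805000 = 858550.0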